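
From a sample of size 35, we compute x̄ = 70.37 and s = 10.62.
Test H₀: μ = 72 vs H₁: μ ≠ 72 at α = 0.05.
One-sample t-test:
H₀: μ = 72
H₁: μ ≠ 72
df = n - 1 = 34
t = (x̄ - μ₀) / (s/√n) = (70.37 - 72) / (10.62/√35) = -0.908
p-value = 0.3703

Since p-value > α = 0.05, we fail to reject H₀.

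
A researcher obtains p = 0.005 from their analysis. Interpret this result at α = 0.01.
Since p = 0.005 < α = 0.01, reject H₀.
There is sufficient evidence to reject the null hypothesis; the result is statistically significant at the 0.01 level.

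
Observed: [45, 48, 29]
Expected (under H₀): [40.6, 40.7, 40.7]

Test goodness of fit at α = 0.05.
Chi-square goodness of fit test:
H₀: observed counts match expected distribution
H₁: observed counts differ from expected distribution
df = k - 1 = 2
χ² = Σ(O - E)²/E
   = (45 - 40.6)²/40.6 + (48 - 40.7)²/40.7 + (29 - 40.7)²/40.7
   = 0.477 + 1.309 + 3.363
   = 5.15
p-value = 0.0762

Since p-value > α = 0.05, we fail to reject H₀.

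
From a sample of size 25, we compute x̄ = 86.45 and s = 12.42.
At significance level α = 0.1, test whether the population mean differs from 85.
One-sample t-test:
H₀: μ = 85
H₁: μ ≠ 85
df = n - 1 = 24
t = (x̄ - μ₀) / (s/√n) = (86.45 - 85) / (12.42/√25) = 0.584
p-value = 0.5648

Since p-value > α = 0.1, we fail to reject H₀.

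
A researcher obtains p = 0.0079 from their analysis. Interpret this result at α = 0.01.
Since p = 0.0079 < α = 0.01, reject H₀.
There is sufficient evidence to reject the null hypothesis; the result is statistically significant at the 0.01 level.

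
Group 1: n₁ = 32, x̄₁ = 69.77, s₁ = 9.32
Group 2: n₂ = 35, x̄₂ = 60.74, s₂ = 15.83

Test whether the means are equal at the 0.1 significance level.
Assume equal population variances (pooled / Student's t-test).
Student's two-sample t-test (equal variances):
H₀: μ₁ = μ₂
H₁: μ₁ ≠ μ₂
df = n₁ + n₂ - 2 = 65
Pooled variance s_p² = [(n₁-1)s₁² + (n₂-1)s₂²] / (n₁ + n₂ - 2) = [(31)(9.32²) + (34)(15.83²)] / 65 = 172.5040
SE = √(s_p²(1/n₁ + 1/n₂)) = √(172.5040 × (1/32 + 1/35)) = 3.2124
t = (x̄₁ - x̄₂) / SE = (69.77 - 60.74) / 3.2124 = 9.03 / 3.2124 = 2.811
p-value = 0.0065

Since p-value < α = 0.1, we reject H₀.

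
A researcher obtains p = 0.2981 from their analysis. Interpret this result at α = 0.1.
Since p = 0.2981 > α = 0.1, fail to reject H₀.
There is insufficient evidence to reject the null hypothesis; the result is not statistically significant at the 0.1 level.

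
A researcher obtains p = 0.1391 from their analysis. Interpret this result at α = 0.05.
Since p = 0.1391 > α = 0.05, fail to reject H₀.
There is insufficient evidence to reject the null hypothesis; the result is not statistically significant at the 0.05 level.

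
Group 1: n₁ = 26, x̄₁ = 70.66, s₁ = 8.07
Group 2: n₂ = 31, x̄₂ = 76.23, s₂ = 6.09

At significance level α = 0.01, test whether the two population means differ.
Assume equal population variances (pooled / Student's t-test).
Student's two-sample t-test (equal variances):
H₀: μ₁ = μ₂
H₁: μ₁ ≠ μ₂
df = n₁ + n₂ - 2 = 55
Pooled variance s_p² = [(n₁-1)s₁² + (n₂-1)s₂²] / (n₁ + n₂ - 2) = [(25)(8.07²) + (30)(6.09²)] / 55 = 49.8321
SE = √(s_p²(1/n₁ + 1/n₂)) = √(49.8321 × (1/26 + 1/31)) = 1.8773
t = (x̄₁ - x̄₂) / SE = (70.66 - 76.23) / 1.8773 = -5.57 / 1.8773 = -2.967
p-value = 0.0044

Since p-value < α = 0.01, we reject H₀.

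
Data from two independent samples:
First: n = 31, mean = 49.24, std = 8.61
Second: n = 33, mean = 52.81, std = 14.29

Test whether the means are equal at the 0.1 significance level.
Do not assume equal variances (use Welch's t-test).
Welch's two-sample t-test:
H₀: μ₁ = μ₂
H₁: μ₁ ≠ μ₂
s₁²/n₁ = 8.61²/31 = 2.3914,  s₂²/n₂ = 14.29²/33 = 6.1880
SE = √(s₁²/n₁ + s₂²/n₂) = √(2.3914 + 6.1880) = 2.9291
df (Welch-Satterthwaite) = (s₁²/n₁ + s₂²/n₂)² / [(s₁²/n₁)²/(n₁-1) + (s₂²/n₂)²/(n₂-1)] ≈ 53.06
t = (x̄₁ - x̄₂) / SE = (49.24 - 52.81) / 2.9291 = -3.57 / 2.9291 = -1.219
p-value = 0.2283

Since p-value > α = 0.1, we fail to reject H₀.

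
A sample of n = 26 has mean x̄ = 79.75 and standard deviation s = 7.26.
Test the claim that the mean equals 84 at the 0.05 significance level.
One-sample t-test:
H₀: μ = 84
H₁: μ ≠ 84
df = n - 1 = 25
t = (x̄ - μ₀) / (s/√n) = (79.75 - 84) / (7.26/√26) = -2.985
p-value = 0.0063

Since p-value < α = 0.05, we reject H₀.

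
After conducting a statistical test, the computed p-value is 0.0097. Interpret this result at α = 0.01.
Since p = 0.0097 < α = 0.01, reject H₀.
There is sufficient evidence to reject the null hypothesis; the result is statistically significant at the 0.01 level.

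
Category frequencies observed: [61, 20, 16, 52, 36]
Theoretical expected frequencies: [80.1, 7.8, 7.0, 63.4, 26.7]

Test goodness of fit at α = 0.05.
Chi-square goodness of fit test:
H₀: observed counts match expected distribution
H₁: observed counts differ from expected distribution
df = k - 1 = 4
χ² = Σ(O - E)²/E
   = (61 - 80.1)²/80.1 + (20 - 7.8)²/7.8 + (16 - 7.0)²/7.0 + (52 - 63.4)²/63.4 + (36 - 26.7)²/26.7
   = 4.554 + 19.082 + 11.571 + 2.050 + 3.239
   = 40.50
p-value < 0.0001

Since p-value < α = 0.05, we reject H₀.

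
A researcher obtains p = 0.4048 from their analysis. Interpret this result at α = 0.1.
Since p = 0.4048 > α = 0.1, fail to reject H₀.
There is insufficient evidence to reject the null hypothesis; the result is not statistically significant at the 0.1 level.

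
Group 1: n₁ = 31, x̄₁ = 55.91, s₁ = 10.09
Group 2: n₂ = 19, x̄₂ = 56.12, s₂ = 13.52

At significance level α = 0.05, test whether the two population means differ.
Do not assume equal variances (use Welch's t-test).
Welch's two-sample t-test:
H₀: μ₁ = μ₂
H₁: μ₁ ≠ μ₂
s₁²/n₁ = 10.09²/31 = 3.2841,  s₂²/n₂ = 13.52²/19 = 9.6205
SE = √(s₁²/n₁ + s₂²/n₂) = √(3.2841 + 9.6205) = 3.5923
df (Welch-Satterthwaite) = (s₁²/n₁ + s₂²/n₂)² / [(s₁²/n₁)²/(n₁-1) + (s₂²/n₂)²/(n₂-1)] ≈ 30.27
t = (x̄₁ - x̄₂) / SE = (55.91 - 56.12) / 3.5923 = -0.21 / 3.5923 = -0.058
p-value = 0.9538

Since p-value > α = 0.05, we fail to reject H₀.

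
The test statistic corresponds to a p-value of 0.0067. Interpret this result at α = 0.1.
Since p = 0.0067 < α = 0.1, reject H₀.
There is sufficient evidence to reject the null hypothesis; the result is statistically significant at the 0.1 level.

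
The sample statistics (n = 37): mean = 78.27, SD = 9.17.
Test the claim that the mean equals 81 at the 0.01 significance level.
One-sample t-test:
H₀: μ = 81
H₁: μ ≠ 81
df = n - 1 = 36
t = (x̄ - μ₀) / (s/√n) = (78.27 - 81) / (9.17/√37) = -1.811
p-value = 0.0785

Since p-value > α = 0.01, we fail to reject H₀.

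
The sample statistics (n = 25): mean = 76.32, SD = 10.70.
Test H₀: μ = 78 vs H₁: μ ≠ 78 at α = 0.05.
One-sample t-test:
H₀: μ = 78
H₁: μ ≠ 78
df = n - 1 = 24
t = (x̄ - μ₀) / (s/√n) = (76.32 - 78) / (10.70/√25) = -0.785
p-value = 0.4401

Since p-value > α = 0.05, we fail to reject H₀.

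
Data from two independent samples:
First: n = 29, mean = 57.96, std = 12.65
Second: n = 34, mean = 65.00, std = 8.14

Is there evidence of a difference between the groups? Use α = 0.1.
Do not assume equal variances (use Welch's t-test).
Welch's two-sample t-test:
H₀: μ₁ = μ₂
H₁: μ₁ ≠ μ₂
s₁²/n₁ = 12.65²/29 = 5.5180,  s₂²/n₂ = 8.14²/34 = 1.9488
SE = √(s₁²/n₁ + s₂²/n₂) = √(5.5180 + 1.9488) = 2.7325
df (Welch-Satterthwaite) = (s₁²/n₁ + s₂²/n₂)² / [(s₁²/n₁)²/(n₁-1) + (s₂²/n₂)²/(n₂-1)] ≈ 46.36
t = (x̄₁ - x̄₂) / SE = (57.96 - 65.00) / 2.7325 = -7.04 / 2.7325 = -2.576
p-value = 0.0132

Since p-value < α = 0.1, we reject H₀.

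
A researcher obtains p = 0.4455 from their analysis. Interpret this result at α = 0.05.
Since p = 0.4455 > α = 0.05, fail to reject H₀.
There is insufficient evidence to reject the null hypothesis; the result is not statistically significant at the 0.05 level.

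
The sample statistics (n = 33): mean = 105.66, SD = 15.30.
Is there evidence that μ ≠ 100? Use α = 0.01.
One-sample t-test:
H₀: μ = 100
H₁: μ ≠ 100
df = n - 1 = 32
t = (x̄ - μ₀) / (s/√n) = (105.66 - 100) / (15.30/√33) = 2.125
p-value = 0.0414

Since p-value > α = 0.01, we fail to reject H₀.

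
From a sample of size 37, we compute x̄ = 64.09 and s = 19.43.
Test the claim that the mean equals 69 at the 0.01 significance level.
One-sample t-test:
H₀: μ = 69
H₁: μ ≠ 69
df = n - 1 = 36
t = (x̄ - μ₀) / (s/√n) = (64.09 - 69) / (19.43/√37) = -1.537
p-value = 0.1330

Since p-value > α = 0.01, we fail to reject H₀.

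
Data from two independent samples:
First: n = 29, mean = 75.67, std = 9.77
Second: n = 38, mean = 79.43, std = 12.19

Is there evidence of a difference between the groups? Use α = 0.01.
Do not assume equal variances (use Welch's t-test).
Welch's two-sample t-test:
H₀: μ₁ = μ₂
H₁: μ₁ ≠ μ₂
s₁²/n₁ = 9.77²/29 = 3.2915,  s₂²/n₂ = 12.19²/38 = 3.9104
SE = √(s₁²/n₁ + s₂²/n₂) = √(3.2915 + 3.9104) = 2.6836
df (Welch-Satterthwaite) = (s₁²/n₁ + s₂²/n₂)² / [(s₁²/n₁)²/(n₁-1) + (s₂²/n₂)²/(n₂-1)] ≈ 64.82
t = (x̄₁ - x̄₂) / SE = (75.67 - 79.43) / 2.6836 = -3.76 / 2.6836 = -1.401
p-value = 0.1660

Since p-value > α = 0.01, we fail to reject H₀.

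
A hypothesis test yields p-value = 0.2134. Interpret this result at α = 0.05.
Since p = 0.2134 > α = 0.05, fail to reject H₀.
There is insufficient evidence to reject the null hypothesis; the result is not statistically significant at the 0.05 level.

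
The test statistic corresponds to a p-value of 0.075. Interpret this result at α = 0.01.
Since p = 0.075 > α = 0.01, fail to reject H₀.
There is insufficient evidence to reject the null hypothesis; the result is not statistically significant at the 0.01 level.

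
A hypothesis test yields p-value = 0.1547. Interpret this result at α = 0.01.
Since p = 0.1547 > α = 0.01, fail to reject H₀.
There is insufficient evidence to reject the null hypothesis; the result is not statistically significant at the 0.01 level.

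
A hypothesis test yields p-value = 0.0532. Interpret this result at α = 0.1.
Since p = 0.0532 < α = 0.1, reject H₀.
There is sufficient evidence to reject the null hypothesis; the result is statistically significant at the 0.1 level.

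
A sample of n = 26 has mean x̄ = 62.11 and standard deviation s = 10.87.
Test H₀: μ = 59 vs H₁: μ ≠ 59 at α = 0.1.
One-sample t-test:
H₀: μ = 59
H₁: μ ≠ 59
df = n - 1 = 25
t = (x̄ - μ₀) / (s/√n) = (62.11 - 59) / (10.87/√26) = 1.459
p-value = 0.1571

Since p-value > α = 0.1, we fail to reject H₀.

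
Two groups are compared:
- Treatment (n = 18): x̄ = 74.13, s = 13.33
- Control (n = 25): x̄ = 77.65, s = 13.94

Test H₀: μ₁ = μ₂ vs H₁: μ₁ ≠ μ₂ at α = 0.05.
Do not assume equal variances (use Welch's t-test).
Welch's two-sample t-test:
H₀: μ₁ = μ₂
H₁: μ₁ ≠ μ₂
s₁²/n₁ = 13.33²/18 = 9.8716,  s₂²/n₂ = 13.94²/25 = 7.7729
SE = √(s₁²/n₁ + s₂²/n₂) = √(9.8716 + 7.7729) = 4.2005
df (Welch-Satterthwaite) = (s₁²/n₁ + s₂²/n₂)² / [(s₁²/n₁)²/(n₁-1) + (s₂²/n₂)²/(n₂-1)] ≈ 37.74
t = (x̄₁ - x̄₂) / SE = (74.13 - 77.65) / 4.2005 = -3.52 / 4.2005 = -0.838
p-value = 0.4073

Since p-value > α = 0.05, we fail to reject H₀.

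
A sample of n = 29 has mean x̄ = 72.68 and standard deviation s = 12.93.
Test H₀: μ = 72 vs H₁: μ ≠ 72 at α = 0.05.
One-sample t-test:
H₀: μ = 72
H₁: μ ≠ 72
df = n - 1 = 28
t = (x̄ - μ₀) / (s/√n) = (72.68 - 72) / (12.93/√29) = 0.283
p-value = 0.7791

Since p-value > α = 0.05, we fail to reject H₀.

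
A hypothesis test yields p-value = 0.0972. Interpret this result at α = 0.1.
Since p = 0.0972 < α = 0.1, reject H₀.
There is sufficient evidence to reject the null hypothesis; the result is statistically significant at the 0.1 level.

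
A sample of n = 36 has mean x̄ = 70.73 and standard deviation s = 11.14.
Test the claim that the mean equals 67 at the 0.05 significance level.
One-sample t-test:
H₀: μ = 67
H₁: μ ≠ 67
df = n - 1 = 35
t = (x̄ - μ₀) / (s/√n) = (70.73 - 67) / (11.14/√36) = 2.009
p-value = 0.0523

Since p-value > α = 0.05, we fail to reject H₀.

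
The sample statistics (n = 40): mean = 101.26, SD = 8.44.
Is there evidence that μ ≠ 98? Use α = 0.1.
One-sample t-test:
H₀: μ = 98
H₁: μ ≠ 98
df = n - 1 = 39
t = (x̄ - μ₀) / (s/√n) = (101.26 - 98) / (8.44/√40) = 2.443
p-value = 0.0192

Since p-value < α = 0.1, we reject H₀.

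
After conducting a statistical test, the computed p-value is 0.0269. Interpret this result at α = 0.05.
Since p = 0.0269 < α = 0.05, reject H₀.
There is sufficient evidence to reject the null hypothesis; the result is statistically significant at the 0.05 level.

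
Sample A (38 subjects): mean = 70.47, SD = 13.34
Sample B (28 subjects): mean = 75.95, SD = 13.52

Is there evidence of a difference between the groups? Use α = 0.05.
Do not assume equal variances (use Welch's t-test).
Welch's two-sample t-test:
H₀: μ₁ = μ₂
H₁: μ₁ ≠ μ₂
s₁²/n₁ = 13.34²/38 = 4.6830,  s₂²/n₂ = 13.52²/28 = 6.5282
SE = √(s₁²/n₁ + s₂²/n₂) = √(4.6830 + 6.5282) = 3.3483
df (Welch-Satterthwaite) = (s₁²/n₁ + s₂²/n₂)² / [(s₁²/n₁)²/(n₁-1) + (s₂²/n₂)²/(n₂-1)] ≈ 57.89
t = (x̄₁ - x̄₂) / SE = (70.47 - 75.95) / 3.3483 = -5.48 / 3.3483 = -1.637
p-value = 0.1071

Since p-value > α = 0.05, we fail to reject H₀.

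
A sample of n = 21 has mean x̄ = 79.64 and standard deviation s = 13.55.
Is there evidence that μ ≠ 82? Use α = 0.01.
One-sample t-test:
H₀: μ = 82
H₁: μ ≠ 82
df = n - 1 = 20
t = (x̄ - μ₀) / (s/√n) = (79.64 - 82) / (13.55/√21) = -0.798
p-value = 0.4342

Since p-value > α = 0.01, we fail to reject H₀.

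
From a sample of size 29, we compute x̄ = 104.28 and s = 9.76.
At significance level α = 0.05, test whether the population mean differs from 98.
One-sample t-test:
H₀: μ = 98
H₁: μ ≠ 98
df = n - 1 = 28
t = (x̄ - μ₀) / (s/√n) = (104.28 - 98) / (9.76/√29) = 3.465
p-value = 0.0017

Since p-value < α = 0.05, we reject H₀.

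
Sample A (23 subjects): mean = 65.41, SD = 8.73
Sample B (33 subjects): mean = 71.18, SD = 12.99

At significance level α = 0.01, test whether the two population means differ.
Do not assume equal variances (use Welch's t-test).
Welch's two-sample t-test:
H₀: μ₁ = μ₂
H₁: μ₁ ≠ μ₂
s₁²/n₁ = 8.73²/23 = 3.3136,  s₂²/n₂ = 12.99²/33 = 5.1133
SE = √(s₁²/n₁ + s₂²/n₂) = √(3.3136 + 5.1133) = 2.9029
df (Welch-Satterthwaite) = (s₁²/n₁ + s₂²/n₂)² / [(s₁²/n₁)²/(n₁-1) + (s₂²/n₂)²/(n₂-1)] ≈ 53.95
t = (x̄₁ - x̄₂) / SE = (65.41 - 71.18) / 2.9029 = -5.77 / 2.9029 = -1.988
p-value = 0.0519

Since p-value > α = 0.01, we fail to reject H₀.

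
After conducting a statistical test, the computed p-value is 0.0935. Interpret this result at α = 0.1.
Since p = 0.0935 < α = 0.1, reject H₀.
There is sufficient evidence to reject the null hypothesis; the result is statistically significant at the 0.1 level.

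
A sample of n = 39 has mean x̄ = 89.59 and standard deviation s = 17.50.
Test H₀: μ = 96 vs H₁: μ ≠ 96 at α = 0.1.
One-sample t-test:
H₀: μ = 96
H₁: μ ≠ 96
df = n - 1 = 38
t = (x̄ - μ₀) / (s/√n) = (89.59 - 96) / (17.50/√39) = -2.287
p-value = 0.0278

Since p-value < α = 0.1, we reject H₀.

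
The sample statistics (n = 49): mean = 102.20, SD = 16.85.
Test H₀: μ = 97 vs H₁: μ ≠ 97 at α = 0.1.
One-sample t-test:
H₀: μ = 97
H₁: μ ≠ 97
df = n - 1 = 48
t = (x̄ - μ₀) / (s/√n) = (102.20 - 97) / (16.85/√49) = 2.160
p-value = 0.0358

Since p-value < α = 0.1, we reject H₀.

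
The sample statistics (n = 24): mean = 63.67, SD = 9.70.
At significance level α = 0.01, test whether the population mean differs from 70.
One-sample t-test:
H₀: μ = 70
H₁: μ ≠ 70
df = n - 1 = 23
t = (x̄ - μ₀) / (s/√n) = (63.67 - 70) / (9.70/√24) = -3.197
p-value = 0.0040

Since p-value < α = 0.01, we reject H₀.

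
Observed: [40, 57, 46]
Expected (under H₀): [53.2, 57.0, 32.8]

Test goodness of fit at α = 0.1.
Chi-square goodness of fit test:
H₀: observed counts match expected distribution
H₁: observed counts differ from expected distribution
df = k - 1 = 2
χ² = Σ(O - E)²/E
   = (40 - 53.2)²/53.2 + (57 - 57.0)²/57.0 + (46 - 32.8)²/32.8
   = 3.275 + 0.000 + 5.312
   = 8.59
p-value = 0.0137

Since p-value < α = 0.1, we reject H₀.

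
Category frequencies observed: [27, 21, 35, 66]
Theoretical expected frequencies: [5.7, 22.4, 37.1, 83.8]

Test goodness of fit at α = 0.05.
Chi-square goodness of fit test:
H₀: observed counts match expected distribution
H₁: observed counts differ from expected distribution
df = k - 1 = 3
χ² = Σ(O - E)²/E
   = (27 - 5.7)²/5.7 + (21 - 22.4)²/22.4 + (35 - 37.1)²/37.1 + (66 - 83.8)²/83.8
   = 79.595 + 0.087 + 0.119 + 3.781
   = 83.58
p-value < 0.0001

Since p-value < α = 0.05, we reject H₀.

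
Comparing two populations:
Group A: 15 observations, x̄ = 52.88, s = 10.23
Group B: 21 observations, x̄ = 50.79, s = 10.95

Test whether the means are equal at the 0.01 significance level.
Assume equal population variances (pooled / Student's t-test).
Student's two-sample t-test (equal variances):
H₀: μ₁ = μ₂
H₁: μ₁ ≠ μ₂
df = n₁ + n₂ - 2 = 34
Pooled variance s_p² = [(n₁-1)s₁² + (n₂-1)s₂²] / (n₁ + n₂ - 2) = [(14)(10.23²) + (20)(10.95²)] / 34 = 113.6233
SE = √(s_p²(1/n₁ + 1/n₂)) = √(113.6233 × (1/15 + 1/21)) = 3.6035
t = (x̄₁ - x̄₂) / SE = (52.88 - 50.79) / 3.6035 = 2.09 / 3.6035 = 0.580
p-value = 0.5657

Since p-value > α = 0.01, we fail to reject H₀.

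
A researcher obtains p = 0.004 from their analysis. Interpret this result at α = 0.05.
Since p = 0.004 < α = 0.05, reject H₀.
There is sufficient evidence to reject the null hypothesis; the result is statistically significant at the 0.05 level.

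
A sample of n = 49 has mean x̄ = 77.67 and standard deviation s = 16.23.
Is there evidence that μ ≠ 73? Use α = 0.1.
One-sample t-test:
H₀: μ = 73
H₁: μ ≠ 73
df = n - 1 = 48
t = (x̄ - μ₀) / (s/√n) = (77.67 - 73) / (16.23/√49) = 2.014
p-value = 0.0496

Since p-value < α = 0.1, we reject H₀.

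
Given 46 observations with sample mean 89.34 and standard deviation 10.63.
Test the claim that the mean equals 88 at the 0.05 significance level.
One-sample t-test:
H₀: μ = 88
H₁: μ ≠ 88
df = n - 1 = 45
t = (x̄ - μ₀) / (s/√n) = (89.34 - 88) / (10.63/√46) = 0.855
p-value = 0.3971

Since p-value > α = 0.05, we fail to reject H₀.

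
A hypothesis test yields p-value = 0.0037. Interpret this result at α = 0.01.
Since p = 0.0037 < α = 0.01, reject H₀.
There is sufficient evidence to reject the null hypothesis; the result is statistically significant at the 0.01 level.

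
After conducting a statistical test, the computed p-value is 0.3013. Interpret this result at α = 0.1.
Since p = 0.3013 > α = 0.1, fail to reject H₀.
There is insufficient evidence to reject the null hypothesis; the result is not statistically significant at the 0.1 level.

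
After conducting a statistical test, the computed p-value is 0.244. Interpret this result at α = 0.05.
Since p = 0.244 > α = 0.05, fail to reject H₀.
There is insufficient evidence to reject the null hypothesis; the result is not statistically significant at the 0.05 level.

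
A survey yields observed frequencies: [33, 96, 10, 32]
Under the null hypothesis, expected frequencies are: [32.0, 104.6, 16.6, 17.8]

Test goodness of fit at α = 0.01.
Chi-square goodness of fit test:
H₀: observed counts match expected distribution
H₁: observed counts differ from expected distribution
df = k - 1 = 3
χ² = Σ(O - E)²/E
   = (33 - 32.0)²/32.0 + (96 - 104.6)²/104.6 + (10 - 16.6)²/16.6 + (32 - 17.8)²/17.8
   = 0.031 + 0.707 + 2.624 + 11.328
   = 14.69
p-value = 0.0021

Since p-value < α = 0.01, we reject H₀.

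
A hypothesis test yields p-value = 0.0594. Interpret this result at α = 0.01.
Since p = 0.0594 > α = 0.01, fail to reject H₀.
There is insufficient evidence to reject the null hypothesis; the result is not statistically significant at the 0.01 level.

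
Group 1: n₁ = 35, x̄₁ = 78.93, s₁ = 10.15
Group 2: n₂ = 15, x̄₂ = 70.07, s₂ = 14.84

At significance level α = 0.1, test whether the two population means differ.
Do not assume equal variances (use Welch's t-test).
Welch's two-sample t-test:
H₀: μ₁ = μ₂
H₁: μ₁ ≠ μ₂
s₁²/n₁ = 10.15²/35 = 2.9435,  s₂²/n₂ = 14.84²/15 = 14.6817
SE = √(s₁²/n₁ + s₂²/n₂) = √(2.9435 + 14.6817) = 4.1982
df (Welch-Satterthwaite) = (s₁²/n₁ + s₂²/n₂)² / [(s₁²/n₁)²/(n₁-1) + (s₂²/n₂)²/(n₂-1)] ≈ 19.85
t = (x̄₁ - x̄₂) / SE = (78.93 - 70.07) / 4.1982 = 8.86 / 4.1982 = 2.110
p-value = 0.0477

Since p-value < α = 0.1, we reject H₀.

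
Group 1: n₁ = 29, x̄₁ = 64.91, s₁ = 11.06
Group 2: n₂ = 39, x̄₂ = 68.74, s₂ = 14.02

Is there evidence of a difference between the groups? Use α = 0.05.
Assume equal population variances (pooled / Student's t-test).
Student's two-sample t-test (equal variances):
H₀: μ₁ = μ₂
H₁: μ₁ ≠ μ₂
df = n₁ + n₂ - 2 = 66
Pooled variance s_p² = [(n₁-1)s₁² + (n₂-1)s₂²] / (n₁ + n₂ - 2) = [(28)(11.06²) + (38)(14.02²)] / 66 = 165.0660
SE = √(s_p²(1/n₁ + 1/n₂)) = √(165.0660 × (1/29 + 1/39)) = 3.1503
t = (x̄₁ - x̄₂) / SE = (64.91 - 68.74) / 3.1503 = -3.83 / 3.1503 = -1.216
p-value = 0.2284

Since p-value > α = 0.05, we fail to reject H₀.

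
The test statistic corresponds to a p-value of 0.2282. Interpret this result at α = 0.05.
Since p = 0.2282 > α = 0.05, fail to reject H₀.
There is insufficient evidence to reject the null hypothesis; the result is not statistically significant at the 0.05 level.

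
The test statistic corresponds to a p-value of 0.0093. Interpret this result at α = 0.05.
Since p = 0.0093 < α = 0.05, reject H₀.
There is sufficient evidence to reject the null hypothesis; the result is statistically significant at the 0.05 level.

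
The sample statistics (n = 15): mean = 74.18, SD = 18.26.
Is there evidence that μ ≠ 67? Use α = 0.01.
One-sample t-test:
H₀: μ = 67
H₁: μ ≠ 67
df = n - 1 = 14
t = (x̄ - μ₀) / (s/√n) = (74.18 - 67) / (18.26/√15) = 1.523
p-value = 0.1501

Since p-value > α = 0.01, we fail to reject H₀.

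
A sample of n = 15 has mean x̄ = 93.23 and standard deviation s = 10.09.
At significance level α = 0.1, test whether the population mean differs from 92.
One-sample t-test:
H₀: μ = 92
H₁: μ ≠ 92
df = n - 1 = 14
t = (x̄ - μ₀) / (s/√n) = (93.23 - 92) / (10.09/√15) = 0.472
p-value = 0.6441

Since p-value > α = 0.1, we fail to reject H₀.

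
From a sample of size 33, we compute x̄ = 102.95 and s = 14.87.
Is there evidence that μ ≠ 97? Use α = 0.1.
One-sample t-test:
H₀: μ = 97
H₁: μ ≠ 97
df = n - 1 = 32
t = (x̄ - μ₀) / (s/√n) = (102.95 - 97) / (14.87/√33) = 2.299
p-value = 0.0282

Since p-value < α = 0.1, we reject H₀.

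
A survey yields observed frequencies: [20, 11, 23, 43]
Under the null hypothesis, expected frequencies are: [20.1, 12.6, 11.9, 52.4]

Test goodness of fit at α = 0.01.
Chi-square goodness of fit test:
H₀: observed counts match expected distribution
H₁: observed counts differ from expected distribution
df = k - 1 = 3
χ² = Σ(O - E)²/E
   = (20 - 20.1)²/20.1 + (11 - 12.6)²/12.6 + (23 - 11.9)²/11.9 + (43 - 52.4)²/52.4
   = 0.000 + 0.203 + 10.354 + 1.686
   = 12.24
p-value = 0.0066

Since p-value < α = 0.01, we reject H₀.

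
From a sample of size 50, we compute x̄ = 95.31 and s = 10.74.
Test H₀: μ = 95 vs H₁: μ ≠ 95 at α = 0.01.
One-sample t-test:
H₀: μ = 95
H₁: μ ≠ 95
df = n - 1 = 49
t = (x̄ - μ₀) / (s/√n) = (95.31 - 95) / (10.74/√50) = 0.204
p-value = 0.8391

Since p-value > α = 0.01, we fail to reject H₀.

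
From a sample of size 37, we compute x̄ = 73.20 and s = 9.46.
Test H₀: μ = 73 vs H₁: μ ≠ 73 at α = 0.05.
One-sample t-test:
H₀: μ = 73
H₁: μ ≠ 73
df = n - 1 = 36
t = (x̄ - μ₀) / (s/√n) = (73.20 - 73) / (9.46/√37) = 0.129
p-value = 0.8984

Since p-value > α = 0.05, we fail to reject H₀.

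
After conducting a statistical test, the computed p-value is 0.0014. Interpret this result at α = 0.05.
Since p = 0.0014 < α = 0.05, reject H₀.
There is sufficient evidence to reject the null hypothesis; the result is statistically significant at the 0.05 level.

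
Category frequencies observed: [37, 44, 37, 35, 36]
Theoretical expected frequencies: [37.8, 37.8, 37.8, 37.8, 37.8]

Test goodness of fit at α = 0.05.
Chi-square goodness of fit test:
H₀: observed counts match expected distribution
H₁: observed counts differ from expected distribution
df = k - 1 = 4
χ² = Σ(O - E)²/E
   = (37 - 37.8)²/37.8 + (44 - 37.8)²/37.8 + (37 - 37.8)²/37.8 + (35 - 37.8)²/37.8 + (36 - 37.8)²/37.8
   = 0.017 + 1.017 + 0.017 + 0.207 + 0.086
   = 1.34
p-value = 0.8539

Since p-value > α = 0.05, we fail to reject H₀.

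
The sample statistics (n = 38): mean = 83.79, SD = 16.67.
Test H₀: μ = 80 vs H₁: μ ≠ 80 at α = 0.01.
One-sample t-test:
H₀: μ = 80
H₁: μ ≠ 80
df = n - 1 = 37
t = (x̄ - μ₀) / (s/√n) = (83.79 - 80) / (16.67/√38) = 1.402
p-value = 0.1694

Since p-value > α = 0.01, we fail to reject H₀.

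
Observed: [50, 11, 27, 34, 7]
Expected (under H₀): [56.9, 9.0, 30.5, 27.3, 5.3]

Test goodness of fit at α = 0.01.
Chi-square goodness of fit test:
H₀: observed counts match expected distribution
H₁: observed counts differ from expected distribution
df = k - 1 = 4
χ² = Σ(O - E)²/E
   = (50 - 56.9)²/56.9 + (11 - 9.0)²/9.0 + (27 - 30.5)²/30.5 + (34 - 27.3)²/27.3 + (7 - 5.3)²/5.3
   = 0.837 + 0.444 + 0.402 + 1.644 + 0.545
   = 3.87
p-value = 0.4235

Since p-value > α = 0.01, we fail to reject H₀.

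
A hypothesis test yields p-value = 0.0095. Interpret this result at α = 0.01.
Since p = 0.0095 < α = 0.01, reject H₀.
There is sufficient evidence to reject the null hypothesis; the result is statistically significant at the 0.01 level.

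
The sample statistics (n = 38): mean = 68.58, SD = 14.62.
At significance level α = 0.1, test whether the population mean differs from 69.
One-sample t-test:
H₀: μ = 69
H₁: μ ≠ 69
df = n - 1 = 37
t = (x̄ - μ₀) / (s/√n) = (68.58 - 69) / (14.62/√38) = -0.177
p-value = 0.8604

Since p-value > α = 0.1, we fail to reject H₀.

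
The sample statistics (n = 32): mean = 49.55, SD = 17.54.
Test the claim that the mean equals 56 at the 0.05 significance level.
One-sample t-test:
H₀: μ = 56
H₁: μ ≠ 56
df = n - 1 = 31
t = (x̄ - μ₀) / (s/√n) = (49.55 - 56) / (17.54/√32) = -2.080
p-value = 0.0459

Since p-value < α = 0.05, we reject H₀.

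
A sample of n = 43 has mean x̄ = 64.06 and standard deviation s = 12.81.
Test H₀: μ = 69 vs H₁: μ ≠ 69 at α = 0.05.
One-sample t-test:
H₀: μ = 69
H₁: μ ≠ 69
df = n - 1 = 42
t = (x̄ - μ₀) / (s/√n) = (64.06 - 69) / (12.81/√43) = -2.529
p-value = 0.0153

Since p-value < α = 0.05, we reject H₀.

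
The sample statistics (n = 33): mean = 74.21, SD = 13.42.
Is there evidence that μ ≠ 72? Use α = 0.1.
One-sample t-test:
H₀: μ = 72
H₁: μ ≠ 72
df = n - 1 = 32
t = (x̄ - μ₀) / (s/√n) = (74.21 - 72) / (13.42/√33) = 0.946
p-value = 0.3512

Since p-value > α = 0.1, we fail to reject H₀.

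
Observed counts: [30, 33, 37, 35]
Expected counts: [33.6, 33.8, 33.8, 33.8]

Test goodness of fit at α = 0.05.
Chi-square goodness of fit test:
H₀: observed counts match expected distribution
H₁: observed counts differ from expected distribution
df = k - 1 = 3
χ² = Σ(O - E)²/E
   = (30 - 33.6)²/33.6 + (33 - 33.8)²/33.8 + (37 - 33.8)²/33.8 + (35 - 33.8)²/33.8
   = 0.386 + 0.019 + 0.303 + 0.043
   = 0.75
p-value = 0.8613

Since p-value > α = 0.05, we fail to reject H₀.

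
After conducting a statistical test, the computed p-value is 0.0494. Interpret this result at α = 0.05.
Since p = 0.0494 < α = 0.05, reject H₀.
There is sufficient evidence to reject the null hypothesis; the result is statistically significant at the 0.05 level.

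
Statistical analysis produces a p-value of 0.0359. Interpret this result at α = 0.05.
Since p = 0.0359 < α = 0.05, reject H₀.
There is sufficient evidence to reject the null hypothesis; the result is statistically significant at the 0.05 level.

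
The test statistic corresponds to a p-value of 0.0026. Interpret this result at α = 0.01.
Since p = 0.0026 < α = 0.01, reject H₀.
There is sufficient evidence to reject the null hypothesis; the result is statistically significant at the 0.01 level.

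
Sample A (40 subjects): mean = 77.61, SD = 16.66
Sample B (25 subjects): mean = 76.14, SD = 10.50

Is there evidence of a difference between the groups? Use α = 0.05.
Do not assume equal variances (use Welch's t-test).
Welch's two-sample t-test:
H₀: μ₁ = μ₂
H₁: μ₁ ≠ μ₂
s₁²/n₁ = 16.66²/40 = 6.9389,  s₂²/n₂ = 10.50²/25 = 4.4100
SE = √(s₁²/n₁ + s₂²/n₂) = √(6.9389 + 4.4100) = 3.3688
df (Welch-Satterthwaite) = (s₁²/n₁ + s₂²/n₂)² / [(s₁²/n₁)²/(n₁-1) + (s₂²/n₂)²/(n₂-1)] ≈ 62.98
t = (x̄₁ - x̄₂) / SE = (77.61 - 76.14) / 3.3688 = 1.47 / 3.3688 = 0.436
p-value = 0.6641

Since p-value > α = 0.05, we fail to reject H₀.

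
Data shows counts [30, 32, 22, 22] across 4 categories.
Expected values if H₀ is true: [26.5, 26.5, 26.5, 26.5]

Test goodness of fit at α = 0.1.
Chi-square goodness of fit test:
H₀: observed counts match expected distribution
H₁: observed counts differ from expected distribution
df = k - 1 = 3
χ² = Σ(O - E)²/E
   = (30 - 26.5)²/26.5 + (32 - 26.5)²/26.5 + (22 - 26.5)²/26.5 + (22 - 26.5)²/26.5
   = 0.462 + 1.142 + 0.764 + 0.764
   = 3.13
p-value = 0.3717

Since p-value > α = 0.1, we fail to reject H₀.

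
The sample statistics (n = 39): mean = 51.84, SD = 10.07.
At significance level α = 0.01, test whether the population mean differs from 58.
One-sample t-test:
H₀: μ = 58
H₁: μ ≠ 58
df = n - 1 = 38
t = (x̄ - μ₀) / (s/√n) = (51.84 - 58) / (10.07/√39) = -3.820
p-value = 0.0005

Since p-value < α = 0.01, we reject H₀.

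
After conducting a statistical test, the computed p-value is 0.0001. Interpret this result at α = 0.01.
Since p = 0.0001 < α = 0.01, reject H₀.
There is sufficient evidence to reject the null hypothesis; the result is statistically significant at the 0.01 level.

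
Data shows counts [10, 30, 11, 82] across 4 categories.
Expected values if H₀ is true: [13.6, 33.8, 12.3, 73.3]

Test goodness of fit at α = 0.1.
Chi-square goodness of fit test:
H₀: observed counts match expected distribution
H₁: observed counts differ from expected distribution
df = k - 1 = 3
χ² = Σ(O - E)²/E
   = (10 - 13.6)²/13.6 + (30 - 33.8)²/33.8 + (11 - 12.3)²/12.3 + (82 - 73.3)²/73.3
   = 0.953 + 0.427 + 0.137 + 1.033
   = 2.55
p-value = 0.4663

Since p-value > α = 0.1, we fail to reject H₀.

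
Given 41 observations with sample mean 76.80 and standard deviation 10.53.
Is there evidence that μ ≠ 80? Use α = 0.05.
One-sample t-test:
H₀: μ = 80
H₁: μ ≠ 80
df = n - 1 = 40
t = (x̄ - μ₀) / (s/√n) = (76.80 - 80) / (10.53/√41) = -1.946
p-value = 0.0587

Since p-value > α = 0.05, we fail to reject H₀.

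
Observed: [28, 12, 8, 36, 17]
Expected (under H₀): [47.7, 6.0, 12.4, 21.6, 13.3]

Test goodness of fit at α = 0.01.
Chi-square goodness of fit test:
H₀: observed counts match expected distribution
H₁: observed counts differ from expected distribution
df = k - 1 = 4
χ² = Σ(O - E)²/E
   = (28 - 47.7)²/47.7 + (12 - 6.0)²/6.0 + (8 - 12.4)²/12.4 + (36 - 21.6)²/21.6 + (17 - 13.3)²/13.3
   = 8.136 + 6.000 + 1.561 + 9.600 + 1.029
   = 26.33
p-value < 0.0001

Since p-value < α = 0.01, we reject H₀.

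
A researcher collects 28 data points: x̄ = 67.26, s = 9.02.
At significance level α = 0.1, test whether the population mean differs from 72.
One-sample t-test:
H₀: μ = 72
H₁: μ ≠ 72
df = n - 1 = 27
t = (x̄ - μ₀) / (s/√n) = (67.26 - 72) / (9.02/√28) = -2.781
p-value = 0.0098

Since p-value < α = 0.1, we reject H₀.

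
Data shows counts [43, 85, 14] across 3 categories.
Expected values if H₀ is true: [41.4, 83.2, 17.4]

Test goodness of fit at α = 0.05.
Chi-square goodness of fit test:
H₀: observed counts match expected distribution
H₁: observed counts differ from expected distribution
df = k - 1 = 2
χ² = Σ(O - E)²/E
   = (43 - 41.4)²/41.4 + (85 - 83.2)²/83.2 + (14 - 17.4)²/17.4
   = 0.062 + 0.039 + 0.664
   = 0.77
p-value = 0.6821

Since p-value > α = 0.05, we fail to reject H₀.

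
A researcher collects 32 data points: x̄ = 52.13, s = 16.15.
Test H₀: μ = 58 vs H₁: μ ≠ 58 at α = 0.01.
One-sample t-test:
H₀: μ = 58
H₁: μ ≠ 58
df = n - 1 = 31
t = (x̄ - μ₀) / (s/√n) = (52.13 - 58) / (16.15/√32) = -2.056
p-value = 0.0483

Since p-value > α = 0.01, we fail to reject H₀.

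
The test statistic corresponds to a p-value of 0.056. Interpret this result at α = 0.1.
Since p = 0.056 < α = 0.1, reject H₀.
There is sufficient evidence to reject the null hypothesis; the result is statistically significant at the 0.1 level.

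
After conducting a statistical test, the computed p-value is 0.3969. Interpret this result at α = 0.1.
Since p = 0.3969 > α = 0.1, fail to reject H₀.
There is insufficient evidence to reject the null hypothesis; the result is not statistically significant at the 0.1 level.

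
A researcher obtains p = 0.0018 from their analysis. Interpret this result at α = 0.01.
Since p = 0.0018 < α = 0.01, reject H₀.
There is sufficient evidence to reject the null hypothesis; the result is statistically significant at the 0.01 level.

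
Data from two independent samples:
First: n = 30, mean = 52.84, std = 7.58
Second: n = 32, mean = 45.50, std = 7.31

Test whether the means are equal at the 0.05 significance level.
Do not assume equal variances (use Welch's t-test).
Welch's two-sample t-test:
H₀: μ₁ = μ₂
H₁: μ₁ ≠ μ₂
s₁²/n₁ = 7.58²/30 = 1.9152,  s₂²/n₂ = 7.31²/32 = 1.6699
SE = √(s₁²/n₁ + s₂²/n₂) = √(1.9152 + 1.6699) = 1.8934
df (Welch-Satterthwaite) = (s₁²/n₁ + s₂²/n₂)² / [(s₁²/n₁)²/(n₁-1) + (s₂²/n₂)²/(n₂-1)] ≈ 59.38
t = (x̄₁ - x̄₂) / SE = (52.84 - 45.50) / 1.8934 = 7.34 / 1.8934 = 3.877
p-value = 0.0003

Since p-value < α = 0.05, we reject H₀.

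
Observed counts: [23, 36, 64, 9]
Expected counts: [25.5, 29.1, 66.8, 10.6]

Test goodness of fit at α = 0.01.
Chi-square goodness of fit test:
H₀: observed counts match expected distribution
H₁: observed counts differ from expected distribution
df = k - 1 = 3
χ² = Σ(O - E)²/E
   = (23 - 25.5)²/25.5 + (36 - 29.1)²/29.1 + (64 - 66.8)²/66.8 + (9 - 10.6)²/10.6
   = 0.245 + 1.636 + 0.117 + 0.242
   = 2.24
p-value = 0.5241

Since p-value > α = 0.01, we fail to reject H₀.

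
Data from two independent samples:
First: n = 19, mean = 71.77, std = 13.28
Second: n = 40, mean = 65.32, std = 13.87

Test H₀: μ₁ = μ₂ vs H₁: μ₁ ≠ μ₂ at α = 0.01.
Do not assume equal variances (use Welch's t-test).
Welch's two-sample t-test:
H₀: μ₁ = μ₂
H₁: μ₁ ≠ μ₂
s₁²/n₁ = 13.28²/19 = 9.2820,  s₂²/n₂ = 13.87²/40 = 4.8094
SE = √(s₁²/n₁ + s₂²/n₂) = √(9.2820 + 4.8094) = 3.7539
df (Welch-Satterthwaite) = (s₁²/n₁ + s₂²/n₂)² / [(s₁²/n₁)²/(n₁-1) + (s₂²/n₂)²/(n₂-1)] ≈ 36.91
t = (x̄₁ - x̄₂) / SE = (71.77 - 65.32) / 3.7539 = 6.45 / 3.7539 = 1.718
p-value = 0.0941

Since p-value > α = 0.01, we fail to reject H₀.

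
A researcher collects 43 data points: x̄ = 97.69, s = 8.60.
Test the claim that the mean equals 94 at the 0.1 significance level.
One-sample t-test:
H₀: μ = 94
H₁: μ ≠ 94
df = n - 1 = 42
t = (x̄ - μ₀) / (s/√n) = (97.69 - 94) / (8.60/√43) = 2.814
p-value = 0.0074

Since p-value < α = 0.1, we reject H₀.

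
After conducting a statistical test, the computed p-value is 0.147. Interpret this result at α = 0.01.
Since p = 0.147 > α = 0.01, fail to reject H₀.
There is insufficient evidence to reject the null hypothesis; the result is not statistically significant at the 0.01 level.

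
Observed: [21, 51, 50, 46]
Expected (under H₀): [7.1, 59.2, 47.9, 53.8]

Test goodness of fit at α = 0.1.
Chi-square goodness of fit test:
H₀: observed counts match expected distribution
H₁: observed counts differ from expected distribution
df = k - 1 = 3
χ² = Σ(O - E)²/E
   = (21 - 7.1)²/7.1 + (51 - 59.2)²/59.2 + (50 - 47.9)²/47.9 + (46 - 53.8)²/53.8
   = 27.213 + 1.136 + 0.092 + 1.131
   = 29.57
p-value < 0.0001

Since p-value < α = 0.1, we reject H₀.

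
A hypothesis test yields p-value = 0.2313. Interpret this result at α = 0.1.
Since p = 0.2313 > α = 0.1, fail to reject H₀.
There is insufficient evidence to reject the null hypothesis; the result is not statistically significant at the 0.1 level.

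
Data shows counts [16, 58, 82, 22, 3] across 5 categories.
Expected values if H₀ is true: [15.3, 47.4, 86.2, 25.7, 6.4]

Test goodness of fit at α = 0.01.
Chi-square goodness of fit test:
H₀: observed counts match expected distribution
H₁: observed counts differ from expected distribution
df = k - 1 = 4
χ² = Σ(O - E)²/E
   = (16 - 15.3)²/15.3 + (58 - 47.4)²/47.4 + (82 - 86.2)²/86.2 + (22 - 25.7)²/25.7 + (3 - 6.4)²/6.4
   = 0.032 + 2.370 + 0.205 + 0.533 + 1.806
   = 4.95
p-value = 0.2929

Since p-value > α = 0.01, we fail to reject H₀.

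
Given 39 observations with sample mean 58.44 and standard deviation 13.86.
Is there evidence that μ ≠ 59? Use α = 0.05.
One-sample t-test:
H₀: μ = 59
H₁: μ ≠ 59
df = n - 1 = 38
t = (x̄ - μ₀) / (s/√n) = (58.44 - 59) / (13.86/√39) = -0.252
p-value = 0.8022

Since p-value > α = 0.05, we fail to reject H₀.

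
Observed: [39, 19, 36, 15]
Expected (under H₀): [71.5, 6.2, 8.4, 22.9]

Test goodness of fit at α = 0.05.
Chi-square goodness of fit test:
H₀: observed counts match expected distribution
H₁: observed counts differ from expected distribution
df = k - 1 = 3
χ² = Σ(O - E)²/E
   = (39 - 71.5)²/71.5 + (19 - 6.2)²/6.2 + (36 - 8.4)²/8.4 + (15 - 22.9)²/22.9
   = 14.773 + 26.426 + 90.686 + 2.725
   = 134.61
p-value < 0.0001

Since p-value < α = 0.05, we reject H₀.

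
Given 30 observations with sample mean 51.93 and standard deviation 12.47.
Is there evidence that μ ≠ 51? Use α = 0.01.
One-sample t-test:
H₀: μ = 51
H₁: μ ≠ 51
df = n - 1 = 29
t = (x̄ - μ₀) / (s/√n) = (51.93 - 51) / (12.47/√30) = 0.408
p-value = 0.6859

Since p-value > α = 0.01, we fail to reject H₀.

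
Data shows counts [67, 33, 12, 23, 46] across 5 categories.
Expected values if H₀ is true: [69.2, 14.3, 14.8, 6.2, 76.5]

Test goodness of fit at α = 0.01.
Chi-square goodness of fit test:
H₀: observed counts match expected distribution
H₁: observed counts differ from expected distribution
df = k - 1 = 4
χ² = Σ(O - E)²/E
   = (67 - 69.2)²/69.2 + (33 - 14.3)²/14.3 + (12 - 14.8)²/14.8 + (23 - 6.2)²/6.2 + (46 - 76.5)²/76.5
   = 0.070 + 24.454 + 0.530 + 45.523 + 12.160
   = 82.74
p-value < 0.0001

Since p-value < α = 0.01, we reject H₀.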